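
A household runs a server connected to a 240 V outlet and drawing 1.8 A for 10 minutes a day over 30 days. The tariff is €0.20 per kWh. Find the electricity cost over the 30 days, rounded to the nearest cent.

€0.43

Power = 1.8 A × 240 V = 432 W = 0.432 kW
Runtime = 10 min × 30 = 300 min = 5 h
Energy = 0.432 kW × 5 h = 2.16 kWh
Cost = 2.16 kWh × €0.20/kWh = €0.43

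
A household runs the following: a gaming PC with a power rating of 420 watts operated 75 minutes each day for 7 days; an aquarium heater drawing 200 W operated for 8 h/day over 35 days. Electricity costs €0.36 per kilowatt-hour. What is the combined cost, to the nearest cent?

gaming PC: Runtime = 75 min × 7 = 525 min = 8.75 h
gaming PC: 0.42 kW × 8.75 h = 3.675 kWh
aquarium heater: Runtime = 8 h/day × 35 days = 280 h
aquarium heater: 0.2 kW × 280 h = 56 kWh
Total energy = 59.675 kWh
Cost = 59.675 × €0.36 = €21.48

€21.48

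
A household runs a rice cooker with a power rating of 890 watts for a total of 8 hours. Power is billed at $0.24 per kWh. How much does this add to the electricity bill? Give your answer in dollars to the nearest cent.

Energy = 0.89 kW × 8 h = 7.12 kWh
Cost = 7.12 kWh × $0.24/kWh = $1.71

$1.71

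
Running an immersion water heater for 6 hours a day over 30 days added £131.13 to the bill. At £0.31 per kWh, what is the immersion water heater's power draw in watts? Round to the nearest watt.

Energy = £131.13 ÷ £0.31/kWh = 423 kWh
Runtime = 6 h/day × 30 days = 180 h
Power = 423 kWh ÷ 180 h = 2.35 kW = 2350 W

2350 W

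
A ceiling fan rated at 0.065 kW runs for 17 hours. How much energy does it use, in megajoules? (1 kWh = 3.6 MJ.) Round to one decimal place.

Energy = 0.065 kW × 17 h = 1.105 kWh
= 1.105 × 3.6 MJ = 4.0 MJ

4.0 MJ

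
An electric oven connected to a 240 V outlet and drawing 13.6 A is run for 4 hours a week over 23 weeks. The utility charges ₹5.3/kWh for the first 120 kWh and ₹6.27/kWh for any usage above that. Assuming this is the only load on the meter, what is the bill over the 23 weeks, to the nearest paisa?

₹1766.41

Power = 13.6 A × 240 V = 3264 W = 3.264 kW
Runtime = 4 h/week × 23 weeks = 92 h
Energy = 3.264 kW × 92 h = 300.288 kWh
Tier 1 (0–120 kWh): 120 × ₹5.3 = ₹636
Above 120 kWh: 180.288 × ₹6.27 = ₹1130.40576
Bill = ₹1766.41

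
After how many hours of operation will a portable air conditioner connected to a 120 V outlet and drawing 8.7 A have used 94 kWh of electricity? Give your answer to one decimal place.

90.0 h

Power = 8.7 A × 120 V = 1044 W = 1.044 kW
Hours = 94 kWh ÷ 1.044 kW = 90.0 h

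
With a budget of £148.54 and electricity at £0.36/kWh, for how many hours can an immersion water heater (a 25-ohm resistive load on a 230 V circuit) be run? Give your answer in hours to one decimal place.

Power = V²/R = 230²/25 = 2116 W = 2.116 kW
Energy available = £148.54 ÷ £0.36/kWh = 412.6111 kWh
Hours = 412.6111 kWh ÷ 2.116 kW = 195.0 h

195.0 h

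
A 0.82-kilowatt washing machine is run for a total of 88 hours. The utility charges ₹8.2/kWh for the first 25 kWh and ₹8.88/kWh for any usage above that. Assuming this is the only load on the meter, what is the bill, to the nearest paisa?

Energy = 0.82 kW × 88 h = 72.16 kWh
Tier 1 (0–25 kWh): 25 × ₹8.2 = ₹205
Above 25 kWh: 47.16 × ₹8.88 = ₹418.7808
Bill = ₹623.78

₹623.78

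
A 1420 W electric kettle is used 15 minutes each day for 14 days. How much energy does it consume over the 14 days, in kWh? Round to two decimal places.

4.97 kWh

Runtime = 15 min × 14 = 210 min = 3.5 h
Energy = 1.42 kW × 3.5 h = 4.97 kWh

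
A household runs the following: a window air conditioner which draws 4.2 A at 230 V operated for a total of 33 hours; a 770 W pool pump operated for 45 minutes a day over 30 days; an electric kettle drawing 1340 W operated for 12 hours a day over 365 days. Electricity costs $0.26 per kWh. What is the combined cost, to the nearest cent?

window air conditioner: Power = 4.2 A × 230 V = 966 W = 0.966 kW
window air conditioner: 0.966 kW × 33 h = 31.878 kWh
pool pump: Runtime = 45 min × 30 = 1350 min = 22.5 h
pool pump: 0.77 kW × 22.5 h = 17.325 kWh
electric kettle: Runtime = 12 h/day × 365 days = 4380 h
electric kettle: 1.34 kW × 4380 h = 5869.2 kWh
Total energy = 5918.403 kWh
Cost = 5918.403 × $0.26 = $1538.78

$1538.78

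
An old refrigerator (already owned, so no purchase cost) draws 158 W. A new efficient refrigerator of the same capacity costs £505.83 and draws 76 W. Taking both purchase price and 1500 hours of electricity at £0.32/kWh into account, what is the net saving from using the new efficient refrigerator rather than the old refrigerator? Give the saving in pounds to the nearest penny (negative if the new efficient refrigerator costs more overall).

-£466.47

old refrigerator: £0.00 + (158/1000) kW × 1500 h × £0.32 = £0.00 + £75.84 = £75.84
new efficient refrigerator: £505.83 + (76/1000) kW × 1500 h × £0.32 = £505.83 + £36.48 = £542.31
Saving = £75.84 − £542.31 = −£466.47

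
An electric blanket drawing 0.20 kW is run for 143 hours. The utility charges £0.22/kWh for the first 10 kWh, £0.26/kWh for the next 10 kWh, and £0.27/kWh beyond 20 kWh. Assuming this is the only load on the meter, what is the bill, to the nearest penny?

Energy = 0.2 kW × 143 h = 28.6 kWh
Tier 1 (0–10 kWh): 10 × £0.22 = £2.2
Tier 2 (10–20 kWh): 10 × £0.26 = £2.6
Above 20 kWh: 8.6 × £0.27 = £2.322
Bill = £7.12

£7.12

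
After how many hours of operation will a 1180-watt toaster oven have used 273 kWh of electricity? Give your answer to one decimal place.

Hours = 273 kWh ÷ 1.18 kW = 231.4 h

231.4 h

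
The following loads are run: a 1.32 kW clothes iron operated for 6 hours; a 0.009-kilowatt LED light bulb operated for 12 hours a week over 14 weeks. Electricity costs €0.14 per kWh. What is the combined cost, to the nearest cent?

€1.32

clothes iron: 1.32 kW × 6 h = 7.92 kWh
LED light bulb: Runtime = 12 h/week × 14 weeks = 168 h
LED light bulb: 0.009 kW × 168 h = 1.512 kWh
Total energy = 9.432 kWh
Cost = 9.432 × €0.14 = €1.32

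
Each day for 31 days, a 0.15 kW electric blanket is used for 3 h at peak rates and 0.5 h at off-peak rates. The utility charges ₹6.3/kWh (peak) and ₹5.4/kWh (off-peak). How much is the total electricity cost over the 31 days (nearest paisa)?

₹100.44

Peak energy = 0.15 kW × 3 h × 31 = 13.95 kWh
Off-peak energy = 0.15 kW × 0.5 h × 31 = 2.325 kWh
Cost = 13.95 × ₹6.3 + 2.325 × ₹5.4 = ₹87.885 + ₹12.555 = ₹100.44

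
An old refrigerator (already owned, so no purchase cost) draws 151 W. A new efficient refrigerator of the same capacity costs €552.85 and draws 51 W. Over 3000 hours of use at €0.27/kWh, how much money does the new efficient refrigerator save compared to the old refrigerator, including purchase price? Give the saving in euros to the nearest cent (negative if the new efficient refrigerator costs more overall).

-€471.85

old refrigerator: €0.00 + (151/1000) kW × 3000 h × €0.27 = €0.00 + €122.31 = €122.31
new efficient refrigerator: €552.85 + (51/1000) kW × 3000 h × €0.27 = €552.85 + €41.31 = €594.16
Saving = €122.31 − €594.16 = −€471.85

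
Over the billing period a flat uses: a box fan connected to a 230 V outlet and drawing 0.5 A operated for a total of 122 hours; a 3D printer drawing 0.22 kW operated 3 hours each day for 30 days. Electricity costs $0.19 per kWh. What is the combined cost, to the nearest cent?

$6.43

box fan: Power = 0.5 A × 230 V = 115 W = 0.115 kW
box fan: 0.115 kW × 122 h = 14.03 kWh
3D printer: Runtime = 3 h/day × 30 days = 90 h
3D printer: 0.22 kW × 90 h = 19.8 kWh
Total energy = 33.83 kWh
Cost = 33.83 × $0.19 = $6.43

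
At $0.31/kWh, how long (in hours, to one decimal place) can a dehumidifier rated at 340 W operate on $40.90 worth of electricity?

388.0 h

Energy available = $40.90 ÷ $0.31/kWh = 131.9355 kWh
Hours = 131.9355 kWh ÷ 0.34 kW = 388.0 h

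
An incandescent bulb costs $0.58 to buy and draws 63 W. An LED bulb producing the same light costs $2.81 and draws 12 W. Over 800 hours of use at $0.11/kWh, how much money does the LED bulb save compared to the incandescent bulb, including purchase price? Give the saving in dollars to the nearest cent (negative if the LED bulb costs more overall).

$2.26

incandescent bulb: $0.58 + (63/1000) kW × 800 h × $0.11 = $0.58 + $5.544 = $6.124
LED bulb: $2.81 + (12/1000) kW × 800 h × $0.11 = $2.81 + $1.056 = $3.866
Saving = $6.124 − $3.866 = $2.258 → $2.26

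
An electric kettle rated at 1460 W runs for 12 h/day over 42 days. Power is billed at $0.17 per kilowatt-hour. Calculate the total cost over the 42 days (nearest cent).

$125.09

Runtime = 12 h/day × 42 days = 504 h
Energy = 1.46 kW × 504 h = 735.84 kWh
Cost = 735.84 kWh × $0.17/kWh = $125.09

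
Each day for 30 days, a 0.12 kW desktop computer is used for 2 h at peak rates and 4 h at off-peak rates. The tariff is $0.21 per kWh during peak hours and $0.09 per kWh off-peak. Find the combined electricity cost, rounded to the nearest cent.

Peak energy = 0.12 kW × 2 h × 30 = 7.2 kWh
Off-peak energy = 0.12 kW × 4 h × 30 = 14.4 kWh
Cost = 7.2 × $0.21 + 14.4 × $0.09 = $1.512 + $1.296 = $2.81

$2.81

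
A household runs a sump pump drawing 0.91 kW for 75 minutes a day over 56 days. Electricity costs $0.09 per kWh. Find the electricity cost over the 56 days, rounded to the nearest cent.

$5.73

Runtime = 75 min × 56 = 4200 min = 70 h
Energy = 0.91 kW × 70 h = 63.7 kWh
Cost = 63.7 kWh × $0.09/kWh = $5.73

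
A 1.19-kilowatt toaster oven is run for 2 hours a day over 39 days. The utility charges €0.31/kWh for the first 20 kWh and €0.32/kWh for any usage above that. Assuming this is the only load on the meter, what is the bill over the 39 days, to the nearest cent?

Runtime = 2 h/day × 39 days = 78 h
Energy = 1.19 kW × 78 h = 92.82 kWh
Tier 1 (0–20 kWh): 20 × €0.31 = €6.2
Above 20 kWh: 72.82 × €0.32 = €23.3024
Bill = €29.50

€29.50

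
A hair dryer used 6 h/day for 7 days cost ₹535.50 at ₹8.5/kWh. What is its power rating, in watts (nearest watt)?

Energy = ₹535.50 ÷ ₹8.5/kWh = 63 kWh
Runtime = 6 h/day × 7 days = 42 h
Power = 63 kWh ÷ 42 h = 1.5 kW = 1500 W

1500 W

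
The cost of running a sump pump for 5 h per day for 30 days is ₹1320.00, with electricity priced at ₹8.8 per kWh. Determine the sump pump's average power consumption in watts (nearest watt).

Energy = ₹1320.00 ÷ ₹8.8/kWh = 150 kWh
Runtime = 5 h/day × 30 days = 150 h
Power = 150 kWh ÷ 150 h = 1 kW = 1000 W

1000 W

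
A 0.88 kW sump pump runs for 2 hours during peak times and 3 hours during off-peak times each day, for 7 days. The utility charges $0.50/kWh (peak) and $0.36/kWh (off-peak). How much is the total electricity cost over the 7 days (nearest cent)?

$12.81

Peak energy = 0.88 kW × 2 h × 7 = 12.32 kWh
Off-peak energy = 0.88 kW × 3 h × 7 = 18.48 kWh
Cost = 12.32 × $0.50 + 18.48 × $0.36 = $6.16 + $6.6528 = $12.81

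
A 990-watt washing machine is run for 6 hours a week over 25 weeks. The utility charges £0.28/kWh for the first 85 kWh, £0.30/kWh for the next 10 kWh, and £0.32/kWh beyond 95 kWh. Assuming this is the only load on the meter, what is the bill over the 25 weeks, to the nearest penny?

£43.92

Runtime = 6 h/week × 25 weeks = 150 h
Energy = 0.99 kW × 150 h = 148.5 kWh
Tier 1 (0–85 kWh): 85 × £0.28 = £23.8
Tier 2 (85–95 kWh): 10 × £0.30 = £3
Above 95 kWh: 53.5 × £0.32 = £17.12
Bill = £43.92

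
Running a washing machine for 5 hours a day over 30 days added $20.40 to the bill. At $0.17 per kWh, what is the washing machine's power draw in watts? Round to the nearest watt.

800 W

Energy = $20.40 ÷ $0.17/kWh = 120 kWh
Runtime = 5 h/day × 30 days = 150 h
Power = 120 kWh ÷ 150 h = 0.8 kW = 800 W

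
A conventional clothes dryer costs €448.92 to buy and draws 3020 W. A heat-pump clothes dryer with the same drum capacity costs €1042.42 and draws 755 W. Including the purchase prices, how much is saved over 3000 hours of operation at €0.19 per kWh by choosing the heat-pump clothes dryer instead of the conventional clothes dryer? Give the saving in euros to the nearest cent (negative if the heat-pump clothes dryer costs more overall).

€697.55

conventional clothes dryer: €448.92 + (3020/1000) kW × 3000 h × €0.19 = €448.92 + €1721.4 = €2170.32
heat-pump clothes dryer: €1042.42 + (755/1000) kW × 3000 h × €0.19 = €1042.42 + €430.35 = €1472.77
Saving = €2170.32 − €1472.77 = €697.55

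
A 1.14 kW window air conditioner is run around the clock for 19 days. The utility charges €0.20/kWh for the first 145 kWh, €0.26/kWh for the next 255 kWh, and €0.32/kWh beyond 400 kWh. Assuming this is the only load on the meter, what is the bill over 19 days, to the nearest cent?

Runtime = 24 h × 19 = 456 h
Energy = 1.14 kW × 456 h = 519.84 kWh
Tier 1 (0–145 kWh): 145 × €0.20 = €29
Tier 2 (145–400 kWh): 255 × €0.26 = €66.3
Above 400 kWh: 119.84 × €0.32 = €38.3488
Bill = €133.65

€133.65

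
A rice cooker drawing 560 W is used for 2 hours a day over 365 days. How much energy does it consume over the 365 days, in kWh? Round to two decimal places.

Runtime = 2 h/day × 365 days = 730 h
Energy = 0.56 kW × 730 h = 408.8 kWh

408.80 kWh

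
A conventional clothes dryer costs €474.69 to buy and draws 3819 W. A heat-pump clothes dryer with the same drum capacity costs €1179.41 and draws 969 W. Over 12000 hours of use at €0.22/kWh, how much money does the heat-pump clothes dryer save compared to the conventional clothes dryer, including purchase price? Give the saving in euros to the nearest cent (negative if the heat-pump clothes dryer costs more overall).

conventional clothes dryer: €474.69 + (3819/1000) kW × 12000 h × €0.22 = €474.69 + €10082.16 = €10556.85
heat-pump clothes dryer: €1179.41 + (969/1000) kW × 12000 h × €0.22 = €1179.41 + €2558.16 = €3737.57
Saving = €10556.85 − €3737.57 = €6819.28

€6819.28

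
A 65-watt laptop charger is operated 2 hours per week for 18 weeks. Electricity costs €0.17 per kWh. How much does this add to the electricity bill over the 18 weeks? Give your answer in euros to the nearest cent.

€0.40

Runtime = 2 h/week × 18 weeks = 36 h
Energy = 0.065 kW × 36 h = 2.34 kWh
Cost = 2.34 kWh × €0.17/kWh = €0.40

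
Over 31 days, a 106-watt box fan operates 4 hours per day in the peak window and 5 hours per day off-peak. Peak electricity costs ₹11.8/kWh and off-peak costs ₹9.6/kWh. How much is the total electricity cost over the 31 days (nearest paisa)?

Peak energy = 0.106 kW × 4 h × 31 = 13.144 kWh
Off-peak energy = 0.106 kW × 5 h × 31 = 16.43 kWh
Cost = 13.144 × ₹11.8 + 16.43 × ₹9.6 = ₹155.0992 + ₹157.728 = ₹312.83

₹312.83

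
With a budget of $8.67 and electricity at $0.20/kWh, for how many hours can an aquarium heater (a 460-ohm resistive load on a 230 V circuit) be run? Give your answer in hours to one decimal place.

Power = V²/R = 230²/460 = 115 W = 0.115 kW
Energy available = $8.67 ÷ $0.20/kWh = 43.35 kWh
Hours = 43.35 kWh ÷ 0.115 kW = 377.0 h

377.0 h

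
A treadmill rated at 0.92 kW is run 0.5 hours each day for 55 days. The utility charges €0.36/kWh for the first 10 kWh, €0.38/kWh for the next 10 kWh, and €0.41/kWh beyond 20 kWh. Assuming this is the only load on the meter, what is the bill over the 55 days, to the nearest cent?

Runtime = 0.5 h/day × 55 days = 27.5 h
Energy = 0.92 kW × 27.5 h = 25.3 kWh
Tier 1 (0–10 kWh): 10 × €0.36 = €3.6
Tier 2 (10–20 kWh): 10 × €0.38 = €3.8
Above 20 kWh: 5.3 × €0.41 = €2.173
Bill = €9.57

€9.57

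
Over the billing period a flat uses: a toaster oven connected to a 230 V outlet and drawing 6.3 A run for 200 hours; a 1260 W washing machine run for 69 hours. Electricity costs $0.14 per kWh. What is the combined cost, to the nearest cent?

toaster oven: Power = 6.3 A × 230 V = 1449 W = 1.449 kW
toaster oven: 1.449 kW × 200 h = 289.8 kWh
washing machine: 1.26 kW × 69 h = 86.94 kWh
Total energy = 376.74 kWh
Cost = 376.74 × $0.14 = $52.74

$52.74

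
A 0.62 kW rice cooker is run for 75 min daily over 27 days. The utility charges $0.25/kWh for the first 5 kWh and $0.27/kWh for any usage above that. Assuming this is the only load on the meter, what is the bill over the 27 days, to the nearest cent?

$5.55

Runtime = 75 min × 27 = 2025 min = 33.75 h
Energy = 0.62 kW × 33.75 h = 20.925 kWh
Tier 1 (0–5 kWh): 5 × $0.25 = $1.25
Above 5 kWh: 15.925 × $0.27 = $4.29975
Bill = $5.55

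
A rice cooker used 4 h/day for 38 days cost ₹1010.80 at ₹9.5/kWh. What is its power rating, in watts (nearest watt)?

700 W

Energy = ₹1010.80 ÷ ₹9.5/kWh = 106.4 kWh
Runtime = 4 h/day × 38 days = 152 h
Power = 106.4 kWh ÷ 152 h = 0.7 kW = 700 W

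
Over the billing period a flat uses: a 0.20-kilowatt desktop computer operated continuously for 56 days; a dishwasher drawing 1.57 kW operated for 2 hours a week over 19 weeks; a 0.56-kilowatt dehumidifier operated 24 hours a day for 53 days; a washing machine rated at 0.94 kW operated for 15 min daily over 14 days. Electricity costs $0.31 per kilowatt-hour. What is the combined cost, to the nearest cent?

desktop computer: Runtime = 24 h × 56 = 1344 h
desktop computer: 0.2 kW × 1344 h = 268.8 kWh
dishwasher: Runtime = 2 h/week × 19 weeks = 38 h
dishwasher: 1.57 kW × 38 h = 59.66 kWh
dehumidifier: Runtime = 24 h × 53 = 1272 h
dehumidifier: 0.56 kW × 1272 h = 712.32 kWh
washing machine: Runtime = 15 min × 14 = 210 min = 3.5 h
washing machine: 0.94 kW × 3.5 h = 3.29 kWh
Total energy = 1044.07 kWh
Cost = 1044.07 × $0.31 = $323.66

$323.66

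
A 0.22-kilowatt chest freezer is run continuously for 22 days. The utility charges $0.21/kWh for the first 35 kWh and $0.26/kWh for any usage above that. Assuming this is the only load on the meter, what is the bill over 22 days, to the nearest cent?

Runtime = 24 h × 22 = 528 h
Energy = 0.22 kW × 528 h = 116.16 kWh
Tier 1 (0–35 kWh): 35 × $0.21 = $7.35
Above 35 kWh: 81.16 × $0.26 = $21.1016
Bill = $28.45

$28.45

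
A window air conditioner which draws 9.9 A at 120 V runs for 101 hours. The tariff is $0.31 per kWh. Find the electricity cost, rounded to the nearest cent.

$37.20

Power = 9.9 A × 120 V = 1188 W = 1.188 kW
Energy = 1.188 kW × 101 h = 119.988 kWh
Cost = 119.988 kWh × $0.31/kWh = $37.20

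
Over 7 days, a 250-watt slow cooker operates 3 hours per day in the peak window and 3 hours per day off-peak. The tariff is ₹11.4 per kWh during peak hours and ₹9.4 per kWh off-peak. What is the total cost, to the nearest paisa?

₹109.20

Peak energy = 0.25 kW × 3 h × 7 = 5.25 kWh
Off-peak energy = 0.25 kW × 3 h × 7 = 5.25 kWh
Cost = 5.25 × ₹11.4 + 5.25 × ₹9.4 = ₹59.85 + ₹49.35 = ₹109.20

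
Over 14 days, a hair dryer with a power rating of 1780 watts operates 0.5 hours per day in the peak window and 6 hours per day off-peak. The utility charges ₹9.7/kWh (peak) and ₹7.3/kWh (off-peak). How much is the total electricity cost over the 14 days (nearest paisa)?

Peak energy = 1.78 kW × 0.5 h × 14 = 12.46 kWh
Off-peak energy = 1.78 kW × 6 h × 14 = 149.52 kWh
Cost = 12.46 × ₹9.7 + 149.52 × ₹7.3 = ₹120.862 + ₹1091.496 = ₹1212.36

₹1212.36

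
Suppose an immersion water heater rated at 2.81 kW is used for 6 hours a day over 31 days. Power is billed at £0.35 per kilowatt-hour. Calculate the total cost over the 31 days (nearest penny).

Runtime = 6 h/day × 31 days = 186 h
Energy = 2.81 kW × 186 h = 522.66 kWh
Cost = 522.66 kWh × £0.35/kWh = £182.93

£182.93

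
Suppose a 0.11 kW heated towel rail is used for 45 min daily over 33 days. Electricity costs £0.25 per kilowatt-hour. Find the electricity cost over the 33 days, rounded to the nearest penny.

£0.68

Runtime = 45 min × 33 = 1485 min = 24.75 h
Energy = 0.11 kW × 24.75 h = 2.7225 kWh
Cost = 2.7225 kWh × £0.25/kWh = £0.68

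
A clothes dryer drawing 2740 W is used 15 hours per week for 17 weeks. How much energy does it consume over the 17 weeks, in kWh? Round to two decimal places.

698.70 kWh

Runtime = 15 h/week × 17 weeks = 255 h
Energy = 2.74 kW × 255 h = 698.7 kWh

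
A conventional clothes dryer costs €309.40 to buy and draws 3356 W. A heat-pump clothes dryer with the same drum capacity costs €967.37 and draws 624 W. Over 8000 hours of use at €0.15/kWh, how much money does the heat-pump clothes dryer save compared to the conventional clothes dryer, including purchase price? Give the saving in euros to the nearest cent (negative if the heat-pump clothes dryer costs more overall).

conventional clothes dryer: €309.40 + (3356/1000) kW × 8000 h × €0.15 = €309.40 + €4027.2 = €4336.6
heat-pump clothes dryer: €967.37 + (624/1000) kW × 8000 h × €0.15 = €967.37 + €748.8 = €1716.17
Saving = €4336.6 − €1716.17 = €2620.43

€2620.43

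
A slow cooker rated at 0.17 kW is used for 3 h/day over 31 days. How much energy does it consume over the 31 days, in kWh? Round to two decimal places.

Runtime = 3 h/day × 31 days = 93 h
Energy = 0.17 kW × 93 h = 15.81 kWh

15.81 kWh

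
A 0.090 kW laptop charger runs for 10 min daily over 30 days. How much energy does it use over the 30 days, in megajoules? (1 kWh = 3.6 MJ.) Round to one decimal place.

Runtime = 10 min × 30 = 300 min = 5 h
Energy = 0.09 kW × 5 h = 0.45 kWh
= 0.45 × 3.6 MJ = 1.6 MJ

1.6 MJ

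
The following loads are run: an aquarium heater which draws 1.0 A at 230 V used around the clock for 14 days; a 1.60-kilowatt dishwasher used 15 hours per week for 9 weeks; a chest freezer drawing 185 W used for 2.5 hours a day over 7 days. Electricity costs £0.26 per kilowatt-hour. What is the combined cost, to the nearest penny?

aquarium heater: Power = 1.0 A × 230 V = 230 W = 0.23 kW
aquarium heater: Runtime = 24 h × 14 = 336 h
aquarium heater: 0.23 kW × 336 h = 77.28 kWh
dishwasher: Runtime = 15 h/week × 9 weeks = 135 h
dishwasher: 1.6 kW × 135 h = 216 kWh
chest freezer: Runtime = 2.5 h/day × 7 days = 17.5 h
chest freezer: 0.185 kW × 17.5 h = 3.2375 kWh
Total energy = 296.5175 kWh
Cost = 296.5175 × £0.26 = £77.09

£77.09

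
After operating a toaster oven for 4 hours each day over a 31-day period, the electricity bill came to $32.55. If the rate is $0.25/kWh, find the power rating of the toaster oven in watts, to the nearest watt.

1050 W

Energy = $32.55 ÷ $0.25/kWh = 130.2 kWh
Runtime = 4 h/day × 31 days = 124 h
Power = 130.2 kWh ÷ 124 h = 1.05 kW = 1050 W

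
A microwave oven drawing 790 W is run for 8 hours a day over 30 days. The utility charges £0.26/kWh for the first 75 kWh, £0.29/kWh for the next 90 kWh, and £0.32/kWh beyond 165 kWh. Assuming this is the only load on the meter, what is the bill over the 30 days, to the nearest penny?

Runtime = 8 h/day × 30 days = 240 h
Energy = 0.79 kW × 240 h = 189.6 kWh
Tier 1 (0–75 kWh): 75 × £0.26 = £19.5
Tier 2 (75–165 kWh): 90 × £0.29 = £26.1
Above 165 kWh: 24.6 × £0.32 = £7.872
Bill = £53.47

£53.47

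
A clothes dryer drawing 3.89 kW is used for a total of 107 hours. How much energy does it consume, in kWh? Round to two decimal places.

Energy = 3.89 kW × 107 h = 416.23 kWh

416.23 kWh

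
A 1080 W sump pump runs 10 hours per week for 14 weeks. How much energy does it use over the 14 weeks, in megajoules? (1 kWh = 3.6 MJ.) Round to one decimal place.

Runtime = 10 h/week × 14 weeks = 140 h
Energy = 1.08 kW × 140 h = 151.2 kWh
= 151.2 × 3.6 MJ = 544.3 MJ

544.3 MJ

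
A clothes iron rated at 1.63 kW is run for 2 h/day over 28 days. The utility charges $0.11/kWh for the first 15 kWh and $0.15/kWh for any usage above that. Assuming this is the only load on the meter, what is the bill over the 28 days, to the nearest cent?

Runtime = 2 h/day × 28 days = 56 h
Energy = 1.63 kW × 56 h = 91.28 kWh
Tier 1 (0–15 kWh): 15 × $0.11 = $1.65
Above 15 kWh: 76.28 × $0.15 = $11.442
Bill = $13.09

$13.09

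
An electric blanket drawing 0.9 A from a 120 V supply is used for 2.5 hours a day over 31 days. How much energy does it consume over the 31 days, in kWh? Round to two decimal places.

Power = 0.9 A × 120 V = 108 W = 0.108 kW
Runtime = 2.5 h/day × 31 days = 77.5 h
Energy = 0.108 kW × 77.5 h = 8.37 kWh

8.37 kWh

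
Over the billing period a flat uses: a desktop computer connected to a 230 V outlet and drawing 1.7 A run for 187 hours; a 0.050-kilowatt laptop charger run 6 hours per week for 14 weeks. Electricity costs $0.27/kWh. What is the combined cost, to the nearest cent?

$20.88

desktop computer: Power = 1.7 A × 230 V = 391 W = 0.391 kW
desktop computer: 0.391 kW × 187 h = 73.117 kWh
laptop charger: Runtime = 6 h/week × 14 weeks = 84 h
laptop charger: 0.05 kW × 84 h = 4.2 kWh
Total energy = 77.317 kWh
Cost = 77.317 × $0.27 = $20.88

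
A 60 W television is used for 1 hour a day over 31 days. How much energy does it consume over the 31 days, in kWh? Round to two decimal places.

Runtime = 1 h/day × 31 days = 31 h
Energy = 0.06 kW × 31 h = 1.86 kWh

1.86 kWh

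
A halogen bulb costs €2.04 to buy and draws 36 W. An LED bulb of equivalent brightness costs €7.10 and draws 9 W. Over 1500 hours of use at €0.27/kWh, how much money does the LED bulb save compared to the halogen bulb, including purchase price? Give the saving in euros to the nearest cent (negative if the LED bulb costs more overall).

€5.88

halogen bulb: €2.04 + (36/1000) kW × 1500 h × €0.27 = €2.04 + €14.58 = €16.62
LED bulb: €7.10 + (9/1000) kW × 1500 h × €0.27 = €7.10 + €3.645 = €10.745
Saving = €16.62 − €10.745 = €5.875 → €5.88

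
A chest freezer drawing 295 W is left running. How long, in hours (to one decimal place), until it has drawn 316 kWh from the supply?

1071.2 h

Hours = 316 kWh ÷ 0.295 kW = 1071.2 h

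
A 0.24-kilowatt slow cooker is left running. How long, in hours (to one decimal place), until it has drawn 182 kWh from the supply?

Hours = 182 kWh ÷ 0.24 kW = 758.3 h

758.3 h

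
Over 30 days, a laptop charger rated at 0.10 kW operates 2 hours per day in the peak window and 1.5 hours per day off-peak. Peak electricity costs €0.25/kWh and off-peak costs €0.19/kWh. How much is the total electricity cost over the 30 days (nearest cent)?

Peak energy = 0.1 kW × 2 h × 30 = 6 kWh
Off-peak energy = 0.1 kW × 1.5 h × 30 = 4.5 kWh
Cost = 6 × €0.25 + 4.5 × €0.19 = €1.5 + €0.855 = €2.36

€2.36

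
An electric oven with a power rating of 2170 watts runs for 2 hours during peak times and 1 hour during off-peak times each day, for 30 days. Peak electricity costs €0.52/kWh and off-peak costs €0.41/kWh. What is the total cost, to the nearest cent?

Peak energy = 2.17 kW × 2 h × 30 = 130.2 kWh
Off-peak energy = 2.17 kW × 1 h × 30 = 65.1 kWh
Cost = 130.2 × €0.52 + 65.1 × €0.41 = €67.704 + €26.691 = €94.40

€94.40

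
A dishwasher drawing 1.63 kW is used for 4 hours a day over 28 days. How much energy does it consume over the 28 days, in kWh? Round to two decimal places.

182.56 kWh

Runtime = 4 h/day × 28 days = 112 h
Energy = 1.63 kW × 112 h = 182.56 kWh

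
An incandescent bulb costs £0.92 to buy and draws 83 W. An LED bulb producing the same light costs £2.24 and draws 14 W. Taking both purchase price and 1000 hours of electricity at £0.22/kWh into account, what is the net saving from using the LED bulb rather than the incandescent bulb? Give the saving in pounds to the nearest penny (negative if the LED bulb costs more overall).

£13.86

incandescent bulb: £0.92 + (83/1000) kW × 1000 h × £0.22 = £0.92 + £18.26 = £19.18
LED bulb: £2.24 + (14/1000) kW × 1000 h × £0.22 = £2.24 + £3.08 = £5.32
Saving = £19.18 − £5.32 = £13.86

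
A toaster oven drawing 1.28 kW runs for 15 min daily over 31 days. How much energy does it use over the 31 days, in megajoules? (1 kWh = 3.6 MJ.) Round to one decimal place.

35.7 MJ

Runtime = 15 min × 31 = 465 min = 7.75 h
Energy = 1.28 kW × 7.75 h = 9.92 kWh
= 9.92 × 3.6 MJ = 35.7 MJ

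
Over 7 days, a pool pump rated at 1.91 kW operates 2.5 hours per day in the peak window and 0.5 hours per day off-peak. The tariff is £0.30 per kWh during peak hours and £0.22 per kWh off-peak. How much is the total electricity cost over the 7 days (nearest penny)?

£11.50

Peak energy = 1.91 kW × 2.5 h × 7 = 33.425 kWh
Off-peak energy = 1.91 kW × 0.5 h × 7 = 6.685 kWh
Cost = 33.425 × £0.30 + 6.685 × £0.22 = £10.0275 + £1.4707 = £11.50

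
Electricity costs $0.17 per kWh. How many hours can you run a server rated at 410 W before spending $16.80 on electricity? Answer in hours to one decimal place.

241.0 h

Energy available = $16.80 ÷ $0.17/kWh = 98.8235 kWh
Hours = 98.8235 kWh ÷ 0.41 kW = 241.0 h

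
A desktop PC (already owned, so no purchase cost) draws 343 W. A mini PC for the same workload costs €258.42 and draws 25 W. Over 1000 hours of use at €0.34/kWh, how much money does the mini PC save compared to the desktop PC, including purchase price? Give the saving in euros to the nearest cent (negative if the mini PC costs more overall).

-€150.30

desktop PC: €0.00 + (343/1000) kW × 1000 h × €0.34 = €0.00 + €116.62 = €116.62
mini PC: €258.42 + (25/1000) kW × 1000 h × €0.34 = €258.42 + €8.5 = €266.92
Saving = €116.62 − €266.92 = −€150.3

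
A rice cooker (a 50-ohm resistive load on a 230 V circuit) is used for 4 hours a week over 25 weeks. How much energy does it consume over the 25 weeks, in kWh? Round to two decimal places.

Power = V²/R = 230²/50 = 1058 W = 1.058 kW
Runtime = 4 h/week × 25 weeks = 100 h
Energy = 1.058 kW × 100 h = 105.8 kWh

105.80 kWh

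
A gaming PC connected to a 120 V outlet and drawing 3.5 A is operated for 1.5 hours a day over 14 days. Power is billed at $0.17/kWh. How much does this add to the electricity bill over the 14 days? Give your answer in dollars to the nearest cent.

$1.50

Power = 3.5 A × 120 V = 420 W = 0.42 kW
Runtime = 1.5 h/day × 14 days = 21 h
Energy = 0.42 kW × 21 h = 8.82 kWh
Cost = 8.82 kWh × $0.17/kWh = $1.50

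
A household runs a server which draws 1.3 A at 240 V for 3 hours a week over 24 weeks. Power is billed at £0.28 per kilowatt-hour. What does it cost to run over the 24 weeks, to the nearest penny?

£6.29

Power = 1.3 A × 240 V = 312 W = 0.312 kW
Runtime = 3 h/week × 24 weeks = 72 h
Energy = 0.312 kW × 72 h = 22.464 kWh
Cost = 22.464 kWh × £0.28/kWh = £6.29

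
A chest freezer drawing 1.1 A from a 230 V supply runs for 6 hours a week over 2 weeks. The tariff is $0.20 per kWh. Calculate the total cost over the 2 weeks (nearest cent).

Power = 1.1 A × 230 V = 253 W = 0.253 kW
Runtime = 6 h/week × 2 weeks = 12 h
Energy = 0.253 kW × 12 h = 3.036 kWh
Cost = 3.036 kWh × $0.20/kWh = $0.61

$0.61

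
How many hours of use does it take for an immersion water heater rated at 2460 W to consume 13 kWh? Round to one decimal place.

Hours = 13 kWh ÷ 2.46 kW = 5.3 h

5.3 h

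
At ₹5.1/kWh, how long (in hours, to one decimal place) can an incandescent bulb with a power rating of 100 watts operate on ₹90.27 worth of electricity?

177.0 h

Energy available = ₹90.27 ÷ ₹5.1/kWh = 17.7 kWh
Hours = 17.7 kWh ÷ 0.1 kW = 177.0 h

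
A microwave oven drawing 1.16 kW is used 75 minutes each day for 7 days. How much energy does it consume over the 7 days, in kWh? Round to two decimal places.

10.15 kWh

Runtime = 75 min × 7 = 525 min = 8.75 h
Energy = 1.16 kW × 8.75 h = 10.15 kWh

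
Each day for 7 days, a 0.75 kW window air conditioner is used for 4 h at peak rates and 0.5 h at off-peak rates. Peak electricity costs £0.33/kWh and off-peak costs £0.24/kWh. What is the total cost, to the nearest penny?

£7.56

Peak energy = 0.75 kW × 4 h × 7 = 21 kWh
Off-peak energy = 0.75 kW × 0.5 h × 7 = 2.625 kWh
Cost = 21 × £0.33 + 2.625 × £0.24 = £6.93 + £0.63 = £7.56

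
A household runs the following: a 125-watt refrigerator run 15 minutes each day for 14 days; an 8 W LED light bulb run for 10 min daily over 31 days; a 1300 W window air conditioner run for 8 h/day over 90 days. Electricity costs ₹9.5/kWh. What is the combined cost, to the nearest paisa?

refrigerator: Runtime = 15 min × 14 = 210 min = 3.5 h
refrigerator: 0.125 kW × 3.5 h = 0.4375 kWh
LED light bulb: Runtime = 10 min × 31 = 310 min = 5.166666… h
LED light bulb: 0.008 kW × 5.166666… h = 0.041333… kWh
window air conditioner: Runtime = 8 h/day × 90 days = 720 h
window air conditioner: 1.3 kW × 720 h = 936 kWh
Total energy = 936.478833… kWh
Cost = 936.478833… × ₹9.5 = ₹8896.55

₹8896.55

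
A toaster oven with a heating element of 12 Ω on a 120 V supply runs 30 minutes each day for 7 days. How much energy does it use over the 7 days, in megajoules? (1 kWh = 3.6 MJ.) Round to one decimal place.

15.1 MJ

Power = V²/R = 120²/12 = 1200 W = 1.2 kW
Runtime = 30 min × 7 = 210 min = 3.5 h
Energy = 1.2 kW × 3.5 h = 4.2 kWh
= 4.2 × 3.6 MJ = 15.1 MJ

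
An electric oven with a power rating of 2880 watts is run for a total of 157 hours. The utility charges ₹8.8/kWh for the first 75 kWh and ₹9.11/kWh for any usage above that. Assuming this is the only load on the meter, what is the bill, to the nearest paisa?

Energy = 2.88 kW × 157 h = 452.16 kWh
Tier 1 (0–75 kWh): 75 × ₹8.8 = ₹660
Above 75 kWh: 377.16 × ₹9.11 = ₹3435.9276
Bill = ₹4095.93

₹4095.93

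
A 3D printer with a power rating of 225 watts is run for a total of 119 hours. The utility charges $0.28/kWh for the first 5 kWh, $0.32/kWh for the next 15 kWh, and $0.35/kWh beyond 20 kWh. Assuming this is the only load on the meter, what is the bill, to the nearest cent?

Energy = 0.225 kW × 119 h = 26.775 kWh
Tier 1 (0–5 kWh): 5 × $0.28 = $1.4
Tier 2 (5–20 kWh): 15 × $0.32 = $4.8
Above 20 kWh: 6.775 × $0.35 = $2.37125
Bill = $8.57

$8.57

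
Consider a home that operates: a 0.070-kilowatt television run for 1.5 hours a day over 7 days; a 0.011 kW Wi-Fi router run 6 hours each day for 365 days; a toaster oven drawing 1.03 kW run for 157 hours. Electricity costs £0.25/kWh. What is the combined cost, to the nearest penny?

television: Runtime = 1.5 h/day × 7 days = 10.5 h
television: 0.07 kW × 10.5 h = 0.735 kWh
Wi-Fi router: Runtime = 6 h/day × 365 days = 2190 h
Wi-Fi router: 0.011 kW × 2190 h = 24.09 kWh
toaster oven: 1.03 kW × 157 h = 161.71 kWh
Total energy = 186.535 kWh
Cost = 186.535 × £0.25 = £46.63

£46.63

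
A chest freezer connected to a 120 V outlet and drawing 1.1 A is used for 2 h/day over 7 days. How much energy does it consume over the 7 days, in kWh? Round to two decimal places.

1.85 kWh

Power = 1.1 A × 120 V = 132 W = 0.132 kW
Runtime = 2 h/day × 7 days = 14 h
Energy = 0.132 kW × 14 h = 1.848 kWh ≈ 1.85 kWh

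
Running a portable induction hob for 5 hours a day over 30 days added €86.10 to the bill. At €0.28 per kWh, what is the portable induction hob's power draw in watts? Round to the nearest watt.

Energy = €86.10 ÷ €0.28/kWh = 307.5 kWh
Runtime = 5 h/day × 30 days = 150 h
Power = 307.5 kWh ÷ 150 h = 2.05 kW = 2050 W

2050 W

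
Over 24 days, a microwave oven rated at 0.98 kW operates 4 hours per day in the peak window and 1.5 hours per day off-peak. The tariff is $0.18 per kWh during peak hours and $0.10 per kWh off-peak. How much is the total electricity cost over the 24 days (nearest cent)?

Peak energy = 0.98 kW × 4 h × 24 = 94.08 kWh
Off-peak energy = 0.98 kW × 1.5 h × 24 = 35.28 kWh
Cost = 94.08 × $0.18 + 35.28 × $0.10 = $16.9344 + $3.528 = $20.46

$20.46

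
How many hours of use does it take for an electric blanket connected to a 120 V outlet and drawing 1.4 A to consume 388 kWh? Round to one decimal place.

Power = 1.4 A × 120 V = 168 W = 0.168 kW
Hours = 388 kWh ÷ 0.168 kW = 2309.5 h

2309.5 h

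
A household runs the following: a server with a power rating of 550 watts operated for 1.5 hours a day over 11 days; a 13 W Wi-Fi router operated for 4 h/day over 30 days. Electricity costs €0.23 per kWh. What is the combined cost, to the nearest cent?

€2.45

server: Runtime = 1.5 h/day × 11 days = 16.5 h
server: 0.55 kW × 16.5 h = 9.075 kWh
Wi-Fi router: Runtime = 4 h/day × 30 days = 120 h
Wi-Fi router: 0.013 kW × 120 h = 1.56 kWh
Total energy = 10.635 kWh
Cost = 10.635 × €0.23 = €2.45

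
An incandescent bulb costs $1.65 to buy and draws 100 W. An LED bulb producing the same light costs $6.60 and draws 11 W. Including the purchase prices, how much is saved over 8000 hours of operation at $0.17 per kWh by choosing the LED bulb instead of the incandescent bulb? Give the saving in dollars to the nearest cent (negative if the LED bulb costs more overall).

incandescent bulb: $1.65 + (100/1000) kW × 8000 h × $0.17 = $1.65 + $136 = $137.65
LED bulb: $6.60 + (11/1000) kW × 8000 h × $0.17 = $6.60 + $14.96 = $21.56
Saving = $137.65 − $21.56 = $116.09

$116.09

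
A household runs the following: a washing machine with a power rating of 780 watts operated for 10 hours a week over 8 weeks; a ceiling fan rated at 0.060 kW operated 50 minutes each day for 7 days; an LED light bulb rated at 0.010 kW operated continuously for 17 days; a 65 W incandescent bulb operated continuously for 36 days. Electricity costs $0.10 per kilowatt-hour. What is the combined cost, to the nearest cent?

$12.30

washing machine: Runtime = 10 h/week × 8 weeks = 80 h
washing machine: 0.78 kW × 80 h = 62.4 kWh
ceiling fan: Runtime = 50 min × 7 = 350 min = 5.833333… h
ceiling fan: 0.06 kW × 5.833333… h = 0.35 kWh
LED light bulb: Runtime = 24 h × 17 = 408 h
LED light bulb: 0.01 kW × 408 h = 4.08 kWh
incandescent bulb: Runtime = 24 h × 36 = 864 h
incandescent bulb: 0.065 kW × 864 h = 56.16 kWh
Total energy = 122.99 kWh
Cost = 122.99 × $0.10 = $12.30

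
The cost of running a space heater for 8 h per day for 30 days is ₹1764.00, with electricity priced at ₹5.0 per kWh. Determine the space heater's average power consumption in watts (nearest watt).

1470 W

Energy = ₹1764.00 ÷ ₹5.0/kWh = 352.8 kWh
Runtime = 8 h/day × 30 days = 240 h
Power = 352.8 kWh ÷ 240 h = 1.47 kW = 1470 W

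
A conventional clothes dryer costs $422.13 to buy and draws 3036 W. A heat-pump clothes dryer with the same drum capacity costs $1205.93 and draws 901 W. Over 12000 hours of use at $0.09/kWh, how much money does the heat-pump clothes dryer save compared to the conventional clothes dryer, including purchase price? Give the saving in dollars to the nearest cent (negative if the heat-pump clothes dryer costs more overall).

$1522.00

conventional clothes dryer: $422.13 + (3036/1000) kW × 12000 h × $0.09 = $422.13 + $3278.88 = $3701.01
heat-pump clothes dryer: $1205.93 + (901/1000) kW × 12000 h × $0.09 = $1205.93 + $973.08 = $2179.01
Saving = $3701.01 − $2179.01 = $1522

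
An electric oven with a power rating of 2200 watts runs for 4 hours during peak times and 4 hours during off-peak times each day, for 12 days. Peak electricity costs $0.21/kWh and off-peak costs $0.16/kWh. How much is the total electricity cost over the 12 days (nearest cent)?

Peak energy = 2.2 kW × 4 h × 12 = 105.6 kWh
Off-peak energy = 2.2 kW × 4 h × 12 = 105.6 kWh
Cost = 105.6 × $0.21 + 105.6 × $0.16 = $22.176 + $16.896 = $39.07

$39.07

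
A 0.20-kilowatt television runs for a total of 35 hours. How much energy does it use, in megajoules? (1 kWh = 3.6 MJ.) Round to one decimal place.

25.2 MJ

Energy = 0.2 kW × 35 h = 7 kWh
= 7 × 3.6 MJ = 25.2 MJ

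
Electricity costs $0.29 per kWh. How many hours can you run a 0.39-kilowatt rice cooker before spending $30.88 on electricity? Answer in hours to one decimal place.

273.0 h

Energy available = $30.88 ÷ $0.29/kWh = 106.4828 kWh
Hours = 106.4828 kWh ÷ 0.39 kW = 273.0 h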